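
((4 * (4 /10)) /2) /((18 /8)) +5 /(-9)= -1 /5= -0.20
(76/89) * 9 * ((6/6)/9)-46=-4018/89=-45.15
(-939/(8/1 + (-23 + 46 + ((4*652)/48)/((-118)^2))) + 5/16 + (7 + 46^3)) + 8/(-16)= 2016463453547/20721520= 97312.53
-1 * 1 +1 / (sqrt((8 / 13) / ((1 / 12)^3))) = -1 +sqrt(78) / 288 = -0.97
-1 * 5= -5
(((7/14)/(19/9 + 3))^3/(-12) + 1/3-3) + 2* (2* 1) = 12458279/9344256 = 1.33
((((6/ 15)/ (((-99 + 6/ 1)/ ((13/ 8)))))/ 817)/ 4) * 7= -91/ 6078480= -0.00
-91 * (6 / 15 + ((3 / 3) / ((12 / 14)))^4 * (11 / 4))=-12960493 / 25920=-500.02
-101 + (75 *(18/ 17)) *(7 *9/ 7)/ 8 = -793/ 68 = -11.66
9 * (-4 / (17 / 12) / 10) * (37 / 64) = -999 / 680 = -1.47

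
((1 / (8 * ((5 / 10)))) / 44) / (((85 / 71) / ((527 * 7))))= 15407 / 880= 17.51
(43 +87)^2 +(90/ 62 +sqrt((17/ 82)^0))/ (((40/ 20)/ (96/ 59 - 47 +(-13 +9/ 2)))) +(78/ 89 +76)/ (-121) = 30141603705/ 1790591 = 16833.33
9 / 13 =0.69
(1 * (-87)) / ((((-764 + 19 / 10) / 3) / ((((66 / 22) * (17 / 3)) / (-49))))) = -44370 / 373429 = -0.12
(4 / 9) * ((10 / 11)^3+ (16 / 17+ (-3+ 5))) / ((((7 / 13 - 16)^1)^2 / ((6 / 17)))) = 37653200 / 15540608259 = 0.00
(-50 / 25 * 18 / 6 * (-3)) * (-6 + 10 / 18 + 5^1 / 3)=-68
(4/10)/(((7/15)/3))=18/7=2.57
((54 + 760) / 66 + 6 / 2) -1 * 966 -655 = -4817 / 3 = -1605.67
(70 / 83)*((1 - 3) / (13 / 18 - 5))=360 / 913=0.39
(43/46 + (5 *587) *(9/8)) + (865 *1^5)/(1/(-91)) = -13875843/184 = -75412.19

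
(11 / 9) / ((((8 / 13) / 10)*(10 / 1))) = 143 / 72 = 1.99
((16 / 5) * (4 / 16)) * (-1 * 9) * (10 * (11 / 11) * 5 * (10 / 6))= -600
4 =4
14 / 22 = 7 / 11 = 0.64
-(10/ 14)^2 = -25/ 49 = -0.51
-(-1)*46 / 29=46 / 29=1.59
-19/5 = -3.80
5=5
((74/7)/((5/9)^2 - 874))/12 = -999/990766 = -0.00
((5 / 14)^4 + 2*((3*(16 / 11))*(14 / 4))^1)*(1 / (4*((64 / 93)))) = 1201062543 / 108179456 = 11.10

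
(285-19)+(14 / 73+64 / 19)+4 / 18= 3367694 / 12483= 269.78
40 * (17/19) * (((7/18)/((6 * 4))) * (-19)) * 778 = -231455/27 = -8572.41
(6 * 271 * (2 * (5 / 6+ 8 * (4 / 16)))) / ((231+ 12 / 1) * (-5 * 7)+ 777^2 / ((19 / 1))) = 87533 / 221067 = 0.40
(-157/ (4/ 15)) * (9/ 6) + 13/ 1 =-6961/ 8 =-870.12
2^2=4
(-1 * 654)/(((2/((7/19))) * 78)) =-763/494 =-1.54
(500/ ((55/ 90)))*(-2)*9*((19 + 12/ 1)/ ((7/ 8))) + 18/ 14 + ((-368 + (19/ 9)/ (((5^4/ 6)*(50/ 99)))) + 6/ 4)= -1256378700317/ 2406250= -522131.41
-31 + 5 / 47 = -30.89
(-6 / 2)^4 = 81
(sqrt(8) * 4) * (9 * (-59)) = -4248 * sqrt(2) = -6007.58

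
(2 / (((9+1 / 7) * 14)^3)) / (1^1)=1 / 1048576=0.00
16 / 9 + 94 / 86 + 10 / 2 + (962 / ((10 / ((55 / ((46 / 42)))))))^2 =4777769833561 / 204723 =23337728.70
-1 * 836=-836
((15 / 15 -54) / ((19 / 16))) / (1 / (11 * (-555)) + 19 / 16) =-82832640 / 2203601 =-37.59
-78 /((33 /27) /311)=-218322 /11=-19847.45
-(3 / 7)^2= -9 / 49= -0.18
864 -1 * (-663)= 1527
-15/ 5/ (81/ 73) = -2.70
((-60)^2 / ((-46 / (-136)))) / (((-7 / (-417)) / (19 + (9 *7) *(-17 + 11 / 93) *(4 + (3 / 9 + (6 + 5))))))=-51546206001600 / 4991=-10327831296.65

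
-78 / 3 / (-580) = 13 / 290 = 0.04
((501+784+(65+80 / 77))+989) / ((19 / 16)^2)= 46126848 / 27797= 1659.42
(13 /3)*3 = 13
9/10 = 0.90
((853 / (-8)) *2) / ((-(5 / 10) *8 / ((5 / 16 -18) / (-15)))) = 241399 / 3840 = 62.86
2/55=0.04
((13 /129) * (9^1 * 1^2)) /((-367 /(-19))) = 741 /15781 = 0.05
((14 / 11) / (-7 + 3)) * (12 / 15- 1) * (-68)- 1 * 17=-1173 / 55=-21.33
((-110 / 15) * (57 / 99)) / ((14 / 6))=-38 / 21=-1.81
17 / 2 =8.50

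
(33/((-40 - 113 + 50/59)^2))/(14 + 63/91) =0.00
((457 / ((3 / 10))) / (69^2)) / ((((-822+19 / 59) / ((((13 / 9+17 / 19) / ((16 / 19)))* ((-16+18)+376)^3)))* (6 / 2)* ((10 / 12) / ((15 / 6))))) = -1498226058000 / 25645391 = -58420.87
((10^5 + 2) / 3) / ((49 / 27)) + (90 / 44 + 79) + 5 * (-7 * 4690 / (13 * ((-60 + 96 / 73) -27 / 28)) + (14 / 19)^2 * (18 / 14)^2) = 86562494552609 / 4637707074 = 18664.93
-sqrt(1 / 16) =-1 / 4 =-0.25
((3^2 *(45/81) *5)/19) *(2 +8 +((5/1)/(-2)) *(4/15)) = 700/57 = 12.28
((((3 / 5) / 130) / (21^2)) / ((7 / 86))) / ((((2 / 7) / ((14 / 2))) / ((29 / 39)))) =1247 / 532350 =0.00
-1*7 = -7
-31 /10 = -3.10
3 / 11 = 0.27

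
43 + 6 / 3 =45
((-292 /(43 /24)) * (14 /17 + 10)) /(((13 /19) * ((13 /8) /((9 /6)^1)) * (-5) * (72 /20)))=16333312 /123539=132.21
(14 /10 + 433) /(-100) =-543 /125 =-4.34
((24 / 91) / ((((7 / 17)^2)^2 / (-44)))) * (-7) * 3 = 264594528 / 31213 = 8477.06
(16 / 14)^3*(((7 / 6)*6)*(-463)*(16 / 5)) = -3792896 / 245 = -15481.21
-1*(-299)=299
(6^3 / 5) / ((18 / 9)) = 108 / 5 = 21.60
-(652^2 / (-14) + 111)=211775 / 7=30253.57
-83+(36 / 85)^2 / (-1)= -600971 / 7225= -83.18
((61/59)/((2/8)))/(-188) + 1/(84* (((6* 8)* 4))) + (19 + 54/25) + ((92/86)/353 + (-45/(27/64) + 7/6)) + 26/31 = -43940677705503151/526108414406400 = -83.52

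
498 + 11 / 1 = 509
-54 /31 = -1.74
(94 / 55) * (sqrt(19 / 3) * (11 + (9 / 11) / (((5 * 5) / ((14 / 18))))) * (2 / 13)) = 570016 * sqrt(57) / 589875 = 7.30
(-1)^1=-1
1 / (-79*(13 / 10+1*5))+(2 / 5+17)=17.40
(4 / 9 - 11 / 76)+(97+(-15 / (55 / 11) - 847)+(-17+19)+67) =-467651 / 684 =-683.70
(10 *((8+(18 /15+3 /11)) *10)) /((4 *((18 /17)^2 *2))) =752845 /7128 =105.62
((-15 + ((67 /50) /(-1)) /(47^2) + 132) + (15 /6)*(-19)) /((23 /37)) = 111.80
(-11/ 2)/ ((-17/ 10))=55/ 17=3.24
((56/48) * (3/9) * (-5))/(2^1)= -35/36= -0.97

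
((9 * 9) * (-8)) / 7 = -648 / 7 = -92.57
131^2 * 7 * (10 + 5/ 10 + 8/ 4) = 3003175/ 2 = 1501587.50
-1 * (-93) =93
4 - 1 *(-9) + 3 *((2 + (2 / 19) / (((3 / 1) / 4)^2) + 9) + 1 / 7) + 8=21941 / 399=54.99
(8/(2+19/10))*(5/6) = 200/117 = 1.71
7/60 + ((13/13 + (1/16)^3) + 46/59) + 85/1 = 314996597/3624960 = 86.90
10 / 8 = 5 / 4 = 1.25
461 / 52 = 8.87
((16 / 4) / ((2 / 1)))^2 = 4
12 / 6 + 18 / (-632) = 623 / 316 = 1.97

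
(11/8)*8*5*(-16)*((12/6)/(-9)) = 1760/9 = 195.56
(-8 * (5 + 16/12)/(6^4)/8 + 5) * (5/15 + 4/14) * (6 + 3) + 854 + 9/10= 882.73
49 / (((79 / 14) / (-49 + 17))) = -21952 / 79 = -277.87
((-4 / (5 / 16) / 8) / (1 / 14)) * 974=-109088 / 5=-21817.60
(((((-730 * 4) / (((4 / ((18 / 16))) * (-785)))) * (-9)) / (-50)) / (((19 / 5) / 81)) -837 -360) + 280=-108937487 / 119320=-912.99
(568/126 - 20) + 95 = 5009/63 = 79.51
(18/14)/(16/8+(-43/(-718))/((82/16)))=14719/23030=0.64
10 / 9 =1.11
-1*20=-20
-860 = -860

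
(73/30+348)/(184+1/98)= 515137/270495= 1.90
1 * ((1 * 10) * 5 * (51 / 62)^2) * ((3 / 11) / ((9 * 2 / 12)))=65025 / 10571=6.15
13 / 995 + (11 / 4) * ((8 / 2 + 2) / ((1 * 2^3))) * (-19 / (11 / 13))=-737087 / 15920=-46.30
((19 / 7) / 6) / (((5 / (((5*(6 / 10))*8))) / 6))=456 / 35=13.03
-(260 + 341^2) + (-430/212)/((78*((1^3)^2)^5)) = -963561203/8268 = -116541.03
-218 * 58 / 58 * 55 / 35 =-2398 / 7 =-342.57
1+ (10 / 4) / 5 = 3 / 2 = 1.50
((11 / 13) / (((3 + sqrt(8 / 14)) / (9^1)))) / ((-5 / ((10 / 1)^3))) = -415800 / 767 + 39600 * sqrt(7) / 767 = -405.51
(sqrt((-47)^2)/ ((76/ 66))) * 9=13959/ 38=367.34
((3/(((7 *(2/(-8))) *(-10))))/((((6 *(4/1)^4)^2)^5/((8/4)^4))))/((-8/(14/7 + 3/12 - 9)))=1/31586040102366477714051154575360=0.00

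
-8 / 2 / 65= -4 / 65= -0.06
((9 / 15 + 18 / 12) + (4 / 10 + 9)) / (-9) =-23 / 18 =-1.28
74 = 74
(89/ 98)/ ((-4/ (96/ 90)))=-178/ 735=-0.24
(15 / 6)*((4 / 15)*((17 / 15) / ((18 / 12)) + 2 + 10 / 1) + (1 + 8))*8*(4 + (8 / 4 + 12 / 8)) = 16742 / 9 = 1860.22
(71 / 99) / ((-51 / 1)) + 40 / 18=11149 / 5049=2.21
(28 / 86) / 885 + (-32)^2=38968334 / 38055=1024.00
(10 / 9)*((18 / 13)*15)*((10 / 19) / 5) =600 / 247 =2.43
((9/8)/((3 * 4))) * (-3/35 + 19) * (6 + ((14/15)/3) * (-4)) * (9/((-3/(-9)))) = 318753/1400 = 227.68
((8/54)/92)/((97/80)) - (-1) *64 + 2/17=65659690/1024029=64.12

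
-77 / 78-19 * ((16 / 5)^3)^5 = -1708629672177200734057 / 2380371093750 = -717799706.38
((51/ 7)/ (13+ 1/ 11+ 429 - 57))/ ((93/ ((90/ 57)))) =935/ 2910838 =0.00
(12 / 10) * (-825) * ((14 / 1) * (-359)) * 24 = 119417760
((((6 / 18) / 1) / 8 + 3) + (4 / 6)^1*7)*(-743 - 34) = -47915 / 8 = -5989.38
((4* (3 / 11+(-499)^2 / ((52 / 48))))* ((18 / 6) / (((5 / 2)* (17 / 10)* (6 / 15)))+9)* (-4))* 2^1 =-192476009376 / 2431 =-79175651.74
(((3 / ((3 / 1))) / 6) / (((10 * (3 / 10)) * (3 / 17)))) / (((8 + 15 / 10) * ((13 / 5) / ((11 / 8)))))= 0.02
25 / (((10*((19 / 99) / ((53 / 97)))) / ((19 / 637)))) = 26235 / 123578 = 0.21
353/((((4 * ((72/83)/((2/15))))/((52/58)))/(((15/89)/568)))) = 380887/105552576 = 0.00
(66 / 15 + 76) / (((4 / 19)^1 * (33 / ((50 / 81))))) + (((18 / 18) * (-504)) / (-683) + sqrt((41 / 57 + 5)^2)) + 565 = 6690076702 / 11562507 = 578.60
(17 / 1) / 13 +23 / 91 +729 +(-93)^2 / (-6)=-129391 / 182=-710.94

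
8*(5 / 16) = 5 / 2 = 2.50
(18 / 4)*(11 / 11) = 9 / 2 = 4.50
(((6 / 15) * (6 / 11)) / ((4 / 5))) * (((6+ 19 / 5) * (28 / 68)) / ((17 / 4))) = 4116 / 15895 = 0.26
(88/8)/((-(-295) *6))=11/1770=0.01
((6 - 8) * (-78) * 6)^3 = 820025856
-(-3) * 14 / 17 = 42 / 17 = 2.47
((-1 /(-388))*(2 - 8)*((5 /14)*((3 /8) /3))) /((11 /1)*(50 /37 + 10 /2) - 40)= -111 /4801888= -0.00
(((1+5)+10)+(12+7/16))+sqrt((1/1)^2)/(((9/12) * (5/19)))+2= 8521/240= 35.50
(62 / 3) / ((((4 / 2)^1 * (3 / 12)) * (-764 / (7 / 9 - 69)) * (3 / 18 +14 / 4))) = 19034 / 18909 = 1.01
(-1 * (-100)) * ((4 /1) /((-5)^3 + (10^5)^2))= 16 /399999995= 0.00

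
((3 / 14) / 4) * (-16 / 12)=-1 / 14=-0.07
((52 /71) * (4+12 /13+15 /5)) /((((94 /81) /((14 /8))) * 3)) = 2.92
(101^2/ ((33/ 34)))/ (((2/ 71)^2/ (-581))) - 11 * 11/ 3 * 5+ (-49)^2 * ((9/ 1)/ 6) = -84651187828/ 11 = -7695562529.82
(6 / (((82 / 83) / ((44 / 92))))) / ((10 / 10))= 2739 / 943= 2.90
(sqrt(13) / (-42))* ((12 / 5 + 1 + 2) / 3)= -3* sqrt(13) / 70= -0.15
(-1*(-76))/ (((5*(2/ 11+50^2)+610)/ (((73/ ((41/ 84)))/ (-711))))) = -427196/ 350346435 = -0.00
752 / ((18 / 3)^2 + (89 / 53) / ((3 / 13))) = 119568 / 6881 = 17.38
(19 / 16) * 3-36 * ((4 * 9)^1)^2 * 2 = -1492935 / 16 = -93308.44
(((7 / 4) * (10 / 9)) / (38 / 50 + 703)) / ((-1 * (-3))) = 875 / 950076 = 0.00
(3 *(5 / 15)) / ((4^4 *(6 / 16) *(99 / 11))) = 1 / 864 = 0.00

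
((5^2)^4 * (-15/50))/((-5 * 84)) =15625/56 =279.02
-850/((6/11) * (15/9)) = -935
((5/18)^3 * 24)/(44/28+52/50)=21875/111051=0.20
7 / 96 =0.07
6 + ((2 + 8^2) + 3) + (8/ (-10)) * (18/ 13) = 4803/ 65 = 73.89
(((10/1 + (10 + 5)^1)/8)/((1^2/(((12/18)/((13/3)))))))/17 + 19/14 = 8573/6188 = 1.39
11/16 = 0.69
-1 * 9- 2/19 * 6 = -183/19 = -9.63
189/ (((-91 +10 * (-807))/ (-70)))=13230/ 8161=1.62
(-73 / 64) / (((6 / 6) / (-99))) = 7227 / 64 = 112.92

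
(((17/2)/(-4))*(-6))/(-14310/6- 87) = -17/3296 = -0.01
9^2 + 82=163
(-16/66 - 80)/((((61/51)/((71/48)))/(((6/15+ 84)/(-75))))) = 84298087/754875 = 111.67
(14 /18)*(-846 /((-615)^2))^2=61852 /15894905625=0.00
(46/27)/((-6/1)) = -23/81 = -0.28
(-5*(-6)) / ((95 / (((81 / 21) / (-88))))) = -81 / 5852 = -0.01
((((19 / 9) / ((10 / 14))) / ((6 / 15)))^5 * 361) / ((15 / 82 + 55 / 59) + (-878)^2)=5191624043675041 / 503373112228944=10.31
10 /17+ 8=146 /17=8.59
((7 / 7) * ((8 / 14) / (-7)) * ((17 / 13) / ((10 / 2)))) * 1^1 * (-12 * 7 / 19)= 816 / 8645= 0.09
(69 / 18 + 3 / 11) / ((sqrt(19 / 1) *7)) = 271 *sqrt(19) / 8778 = 0.13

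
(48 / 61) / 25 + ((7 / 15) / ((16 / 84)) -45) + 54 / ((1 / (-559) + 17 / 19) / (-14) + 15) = -263523113269 / 6773824300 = -38.90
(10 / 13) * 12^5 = 191409.23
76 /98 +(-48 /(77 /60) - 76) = -60706 /539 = -112.63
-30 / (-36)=5 / 6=0.83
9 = 9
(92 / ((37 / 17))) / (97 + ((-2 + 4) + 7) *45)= 782 / 9287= 0.08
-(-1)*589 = 589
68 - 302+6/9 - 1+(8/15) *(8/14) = -8191/35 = -234.03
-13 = -13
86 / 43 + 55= 57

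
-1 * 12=-12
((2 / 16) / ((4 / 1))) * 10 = 0.31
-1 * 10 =-10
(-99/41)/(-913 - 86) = 0.00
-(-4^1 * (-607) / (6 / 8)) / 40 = -1214 / 15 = -80.93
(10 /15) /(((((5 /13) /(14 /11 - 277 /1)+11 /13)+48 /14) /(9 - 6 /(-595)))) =70459623 /50126710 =1.41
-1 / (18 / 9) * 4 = -2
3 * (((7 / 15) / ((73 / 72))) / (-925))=-504 / 337625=-0.00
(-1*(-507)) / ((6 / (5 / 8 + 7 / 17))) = 87.61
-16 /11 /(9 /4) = -64 /99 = -0.65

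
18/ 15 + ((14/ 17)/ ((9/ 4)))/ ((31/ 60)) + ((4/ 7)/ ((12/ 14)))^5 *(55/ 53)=69401798/ 33936165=2.05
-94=-94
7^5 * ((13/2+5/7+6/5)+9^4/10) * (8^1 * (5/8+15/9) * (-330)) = -67569374180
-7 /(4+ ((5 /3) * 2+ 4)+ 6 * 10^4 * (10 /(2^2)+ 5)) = -3 /192862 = -0.00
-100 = -100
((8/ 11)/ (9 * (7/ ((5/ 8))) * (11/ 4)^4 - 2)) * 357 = 26880/ 596629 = 0.05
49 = 49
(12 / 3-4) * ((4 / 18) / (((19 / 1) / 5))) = 0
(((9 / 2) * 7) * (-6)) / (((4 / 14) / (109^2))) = -15718563 / 2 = -7859281.50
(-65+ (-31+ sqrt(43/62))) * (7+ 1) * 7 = -5376+ 28 * sqrt(2666)/31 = -5329.36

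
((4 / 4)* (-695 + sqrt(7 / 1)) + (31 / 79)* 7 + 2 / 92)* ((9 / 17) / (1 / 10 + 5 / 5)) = -113200605 / 339779 + 90* sqrt(7) / 187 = -331.89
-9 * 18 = -162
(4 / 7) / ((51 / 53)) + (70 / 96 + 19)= 38695 / 1904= 20.32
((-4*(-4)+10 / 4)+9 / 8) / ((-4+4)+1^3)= 157 / 8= 19.62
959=959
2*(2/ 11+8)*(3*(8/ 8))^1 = 540/ 11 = 49.09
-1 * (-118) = 118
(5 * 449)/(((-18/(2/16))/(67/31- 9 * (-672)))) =-421060975/4464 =-94323.70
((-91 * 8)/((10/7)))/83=-2548/415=-6.14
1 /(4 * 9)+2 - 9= -251 /36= -6.97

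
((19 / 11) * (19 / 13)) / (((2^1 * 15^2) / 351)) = 1083 / 550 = 1.97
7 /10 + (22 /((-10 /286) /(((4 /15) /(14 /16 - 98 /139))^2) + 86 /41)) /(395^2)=52793123615586433 /75411456737037350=0.70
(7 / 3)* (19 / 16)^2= 3.29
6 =6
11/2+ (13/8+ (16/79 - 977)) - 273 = -785369/632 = -1242.67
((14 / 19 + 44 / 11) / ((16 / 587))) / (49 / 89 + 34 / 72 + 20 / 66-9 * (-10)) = 232742565 / 122310106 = 1.90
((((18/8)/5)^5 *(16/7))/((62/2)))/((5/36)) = 531441/54250000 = 0.01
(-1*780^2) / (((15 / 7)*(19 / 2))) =-567840 / 19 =-29886.32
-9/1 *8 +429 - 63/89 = 31710/89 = 356.29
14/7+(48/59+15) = 1051/59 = 17.81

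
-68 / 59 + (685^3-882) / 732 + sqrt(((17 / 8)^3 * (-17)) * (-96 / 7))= 289 * sqrt(21) / 28 + 18963626561 / 43188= 439142.11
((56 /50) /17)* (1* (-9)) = -0.59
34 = 34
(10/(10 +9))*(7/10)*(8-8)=0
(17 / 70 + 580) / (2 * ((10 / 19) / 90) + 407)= 6945507 / 4871930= 1.43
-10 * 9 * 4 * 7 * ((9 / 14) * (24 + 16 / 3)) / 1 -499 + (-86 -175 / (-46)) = -2212655 / 46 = -48101.20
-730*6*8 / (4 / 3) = -26280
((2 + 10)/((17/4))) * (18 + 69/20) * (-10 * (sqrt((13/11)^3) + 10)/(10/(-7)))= 42588 * sqrt(143)/935 + 72072/17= 4784.21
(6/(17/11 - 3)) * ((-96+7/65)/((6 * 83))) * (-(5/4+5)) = -342815/69056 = -4.96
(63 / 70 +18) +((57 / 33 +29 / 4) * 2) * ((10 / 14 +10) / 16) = 380973 / 12320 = 30.92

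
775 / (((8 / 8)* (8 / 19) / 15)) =220875 / 8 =27609.38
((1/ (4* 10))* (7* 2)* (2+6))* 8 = 112/ 5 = 22.40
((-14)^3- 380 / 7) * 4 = -11193.14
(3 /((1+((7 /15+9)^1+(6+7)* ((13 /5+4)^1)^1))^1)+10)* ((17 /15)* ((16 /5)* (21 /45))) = 1378972 /81225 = 16.98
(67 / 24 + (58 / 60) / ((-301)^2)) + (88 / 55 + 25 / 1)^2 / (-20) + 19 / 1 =-3692803259 / 271803000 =-13.59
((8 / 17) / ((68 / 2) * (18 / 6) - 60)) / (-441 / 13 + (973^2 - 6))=26 / 2196792003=0.00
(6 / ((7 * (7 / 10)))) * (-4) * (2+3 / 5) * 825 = -514800 / 49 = -10506.12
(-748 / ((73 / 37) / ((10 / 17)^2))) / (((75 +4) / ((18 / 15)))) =-195360 / 98039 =-1.99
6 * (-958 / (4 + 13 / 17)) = -32572 / 27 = -1206.37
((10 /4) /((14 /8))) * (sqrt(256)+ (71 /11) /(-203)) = 356570 /15631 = 22.81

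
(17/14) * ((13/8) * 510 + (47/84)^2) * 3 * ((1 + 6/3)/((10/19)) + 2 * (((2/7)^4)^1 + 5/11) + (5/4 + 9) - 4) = 676192049632537/17393228160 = 38876.74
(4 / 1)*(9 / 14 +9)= 38.57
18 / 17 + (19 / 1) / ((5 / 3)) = 1059 / 85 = 12.46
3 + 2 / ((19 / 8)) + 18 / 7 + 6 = 1651 / 133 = 12.41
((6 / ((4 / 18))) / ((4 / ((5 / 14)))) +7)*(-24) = -1581 / 7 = -225.86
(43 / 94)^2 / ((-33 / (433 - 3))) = -397535 / 145794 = -2.73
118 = 118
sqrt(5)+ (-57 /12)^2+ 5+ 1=sqrt(5)+ 457 /16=30.80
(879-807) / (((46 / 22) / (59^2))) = 2756952 / 23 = 119867.48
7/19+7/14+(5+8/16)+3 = 178/19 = 9.37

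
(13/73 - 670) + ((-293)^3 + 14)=-1836272136/73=-25154412.82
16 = 16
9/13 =0.69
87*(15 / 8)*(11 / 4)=14355 / 32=448.59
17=17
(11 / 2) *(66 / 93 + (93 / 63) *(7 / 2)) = 12023 / 372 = 32.32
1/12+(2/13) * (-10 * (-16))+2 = 4165/156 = 26.70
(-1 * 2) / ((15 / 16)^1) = -32 / 15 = -2.13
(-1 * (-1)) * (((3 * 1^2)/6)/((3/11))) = 11/6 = 1.83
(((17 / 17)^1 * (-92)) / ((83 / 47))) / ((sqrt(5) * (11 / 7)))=-30268 * sqrt(5) / 4565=-14.83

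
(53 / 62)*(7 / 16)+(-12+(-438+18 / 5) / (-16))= 15.52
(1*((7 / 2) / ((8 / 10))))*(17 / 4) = 595 / 32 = 18.59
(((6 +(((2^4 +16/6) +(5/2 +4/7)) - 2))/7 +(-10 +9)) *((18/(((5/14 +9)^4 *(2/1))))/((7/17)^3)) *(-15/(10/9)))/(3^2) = -0.07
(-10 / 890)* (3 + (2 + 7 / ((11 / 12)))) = -139 / 979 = -0.14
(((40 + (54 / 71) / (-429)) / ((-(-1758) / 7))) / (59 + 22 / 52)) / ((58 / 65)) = 18477641 / 6151717539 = 0.00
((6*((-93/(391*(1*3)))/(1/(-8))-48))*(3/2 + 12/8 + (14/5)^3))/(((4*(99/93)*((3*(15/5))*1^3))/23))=-179068028/42075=-4255.92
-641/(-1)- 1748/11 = 5303/11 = 482.09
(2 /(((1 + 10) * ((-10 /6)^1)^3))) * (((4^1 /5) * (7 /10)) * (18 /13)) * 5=-13608 /89375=-0.15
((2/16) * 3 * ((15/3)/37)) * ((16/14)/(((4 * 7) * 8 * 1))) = 0.00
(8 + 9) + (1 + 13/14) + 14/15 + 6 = 5431/210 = 25.86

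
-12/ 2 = -6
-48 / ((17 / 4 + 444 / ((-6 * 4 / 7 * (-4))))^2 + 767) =-0.02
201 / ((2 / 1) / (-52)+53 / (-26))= -871 / 9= -96.78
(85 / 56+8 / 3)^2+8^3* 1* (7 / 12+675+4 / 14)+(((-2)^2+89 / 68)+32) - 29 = 166047524705 / 479808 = 346070.77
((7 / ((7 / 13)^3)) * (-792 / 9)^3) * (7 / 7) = -1497193984 / 49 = -30554979.27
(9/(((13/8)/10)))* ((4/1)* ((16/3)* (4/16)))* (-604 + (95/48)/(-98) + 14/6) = -113213400/637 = -177729.04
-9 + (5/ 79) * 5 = -686/ 79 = -8.68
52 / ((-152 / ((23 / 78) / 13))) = -23 / 2964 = -0.01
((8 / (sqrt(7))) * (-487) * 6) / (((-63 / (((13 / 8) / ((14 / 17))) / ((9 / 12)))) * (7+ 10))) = 25324 * sqrt(7) / 3087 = 21.70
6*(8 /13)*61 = 2928 /13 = 225.23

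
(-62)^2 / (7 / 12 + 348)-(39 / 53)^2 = 123211209 / 11750047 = 10.49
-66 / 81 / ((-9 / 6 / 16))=704 / 81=8.69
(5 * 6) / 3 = 10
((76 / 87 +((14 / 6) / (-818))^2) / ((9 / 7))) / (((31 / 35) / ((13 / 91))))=5339659255 / 48724940556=0.11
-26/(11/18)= -468/11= -42.55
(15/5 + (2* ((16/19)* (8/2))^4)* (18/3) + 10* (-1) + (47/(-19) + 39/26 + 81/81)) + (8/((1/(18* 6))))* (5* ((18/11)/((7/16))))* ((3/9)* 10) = 1111798839673/20069434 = 55397.62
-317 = -317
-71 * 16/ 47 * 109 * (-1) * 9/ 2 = 557208/ 47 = 11855.49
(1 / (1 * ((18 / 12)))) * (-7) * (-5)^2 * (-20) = 7000 / 3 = 2333.33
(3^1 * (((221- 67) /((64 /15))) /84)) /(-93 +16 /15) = -2475 /176512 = -0.01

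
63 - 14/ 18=62.22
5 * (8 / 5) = 8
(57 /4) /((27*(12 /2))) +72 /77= 17015 /16632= 1.02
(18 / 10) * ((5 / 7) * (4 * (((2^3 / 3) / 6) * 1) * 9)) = 144 / 7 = 20.57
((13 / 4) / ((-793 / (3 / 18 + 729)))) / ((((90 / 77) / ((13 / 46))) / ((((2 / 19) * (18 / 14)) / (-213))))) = 125125 / 272541168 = 0.00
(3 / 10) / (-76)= -3 / 760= -0.00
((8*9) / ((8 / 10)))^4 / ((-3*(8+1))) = -2430000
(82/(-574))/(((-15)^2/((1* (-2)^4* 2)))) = -32/1575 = -0.02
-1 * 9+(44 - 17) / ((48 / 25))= 5.06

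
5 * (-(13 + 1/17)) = -1110/17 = -65.29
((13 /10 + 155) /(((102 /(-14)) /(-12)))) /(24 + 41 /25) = 10.04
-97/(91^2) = -97/8281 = -0.01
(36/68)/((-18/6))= -3/17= -0.18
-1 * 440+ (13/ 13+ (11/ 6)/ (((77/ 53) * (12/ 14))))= -15751/ 36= -437.53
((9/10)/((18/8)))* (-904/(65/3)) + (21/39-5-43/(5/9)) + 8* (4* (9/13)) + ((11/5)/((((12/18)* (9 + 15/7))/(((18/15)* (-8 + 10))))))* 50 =-13279/325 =-40.86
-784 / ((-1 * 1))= 784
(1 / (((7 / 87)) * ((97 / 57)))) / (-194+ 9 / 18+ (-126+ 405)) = 58 / 679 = 0.09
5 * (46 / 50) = 23 / 5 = 4.60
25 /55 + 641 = 641.45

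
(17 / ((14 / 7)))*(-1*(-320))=2720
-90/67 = -1.34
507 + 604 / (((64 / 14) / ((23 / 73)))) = 320399 / 584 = 548.63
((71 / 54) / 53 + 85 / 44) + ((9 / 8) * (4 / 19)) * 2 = 2.43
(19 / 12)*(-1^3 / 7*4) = -19 / 21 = -0.90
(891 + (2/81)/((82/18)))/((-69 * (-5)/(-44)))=-14466364/127305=-113.64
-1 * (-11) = 11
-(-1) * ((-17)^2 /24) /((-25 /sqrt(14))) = -289 * sqrt(14) /600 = -1.80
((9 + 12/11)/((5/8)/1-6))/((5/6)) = -5328/2365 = -2.25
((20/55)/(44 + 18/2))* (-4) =-16/583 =-0.03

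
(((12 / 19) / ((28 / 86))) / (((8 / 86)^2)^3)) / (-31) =-815455833321 / 8443904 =-96573.32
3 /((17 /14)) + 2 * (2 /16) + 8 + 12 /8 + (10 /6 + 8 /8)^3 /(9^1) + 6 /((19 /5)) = 4993951 /313956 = 15.91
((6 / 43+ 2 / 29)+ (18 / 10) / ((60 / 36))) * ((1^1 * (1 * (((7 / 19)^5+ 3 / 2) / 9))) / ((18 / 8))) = 599475005918 / 6252583292325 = 0.10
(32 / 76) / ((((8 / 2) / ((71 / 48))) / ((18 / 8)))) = 213 / 608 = 0.35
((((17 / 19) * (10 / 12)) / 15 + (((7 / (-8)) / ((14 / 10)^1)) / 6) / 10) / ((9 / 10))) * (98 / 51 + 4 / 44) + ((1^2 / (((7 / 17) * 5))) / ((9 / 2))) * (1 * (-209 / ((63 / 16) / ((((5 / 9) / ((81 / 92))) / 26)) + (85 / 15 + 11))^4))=129301424148768461068648643111725 / 1471710792531237216606970124151888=0.09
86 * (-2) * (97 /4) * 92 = -383732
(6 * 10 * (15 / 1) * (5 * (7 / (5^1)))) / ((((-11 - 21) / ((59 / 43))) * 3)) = -30975 / 344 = -90.04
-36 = -36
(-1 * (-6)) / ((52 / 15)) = 45 / 26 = 1.73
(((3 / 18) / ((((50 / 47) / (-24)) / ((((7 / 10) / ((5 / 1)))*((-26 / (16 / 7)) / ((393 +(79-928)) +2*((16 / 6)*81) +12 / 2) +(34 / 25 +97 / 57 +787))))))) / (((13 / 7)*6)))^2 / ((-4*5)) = -15513744514505582204209 / 222377805000000000000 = -69.76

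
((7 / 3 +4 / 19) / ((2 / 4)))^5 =2051114900000 / 601692057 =3408.91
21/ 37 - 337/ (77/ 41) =-509612/ 2849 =-178.87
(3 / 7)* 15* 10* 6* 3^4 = 218700 / 7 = 31242.86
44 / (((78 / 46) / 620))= 627440 / 39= 16088.21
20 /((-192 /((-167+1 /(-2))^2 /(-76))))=561125 /14592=38.45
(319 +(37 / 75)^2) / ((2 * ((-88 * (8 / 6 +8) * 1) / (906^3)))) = -6955490925612 / 48125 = -144529681.57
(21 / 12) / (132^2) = 7 / 69696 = 0.00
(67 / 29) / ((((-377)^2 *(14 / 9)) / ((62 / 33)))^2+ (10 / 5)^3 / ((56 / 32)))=4056381 / 24313242918249539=0.00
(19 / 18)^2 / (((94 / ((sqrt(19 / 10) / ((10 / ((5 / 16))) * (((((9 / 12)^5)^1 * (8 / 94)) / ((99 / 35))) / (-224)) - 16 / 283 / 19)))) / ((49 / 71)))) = -16740020528 * sqrt(190) / 81765618885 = -2.82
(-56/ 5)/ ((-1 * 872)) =7/ 545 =0.01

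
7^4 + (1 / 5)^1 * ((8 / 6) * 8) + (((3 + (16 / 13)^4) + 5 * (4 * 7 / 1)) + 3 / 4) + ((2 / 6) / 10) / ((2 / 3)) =1092127484 / 428415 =2549.23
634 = 634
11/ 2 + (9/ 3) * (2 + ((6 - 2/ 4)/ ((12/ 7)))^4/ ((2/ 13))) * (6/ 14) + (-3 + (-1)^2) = 460122973/ 516096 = 891.55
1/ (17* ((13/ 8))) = 8/ 221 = 0.04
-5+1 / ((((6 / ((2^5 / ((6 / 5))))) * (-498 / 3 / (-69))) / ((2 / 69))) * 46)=-5.00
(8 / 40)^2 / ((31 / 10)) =0.01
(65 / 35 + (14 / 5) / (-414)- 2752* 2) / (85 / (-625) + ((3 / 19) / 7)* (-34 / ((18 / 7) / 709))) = 9467480075 / 364083951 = 26.00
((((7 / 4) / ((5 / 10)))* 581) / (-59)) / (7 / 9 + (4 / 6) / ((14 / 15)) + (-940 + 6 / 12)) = 256221 / 6973151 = 0.04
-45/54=-5/6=-0.83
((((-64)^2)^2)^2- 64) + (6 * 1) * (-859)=281474976705438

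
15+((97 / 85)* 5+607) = 10671 / 17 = 627.71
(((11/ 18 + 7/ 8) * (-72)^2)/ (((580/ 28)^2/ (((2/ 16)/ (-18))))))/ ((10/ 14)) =-36701/ 210250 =-0.17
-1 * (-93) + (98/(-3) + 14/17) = 3119/51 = 61.16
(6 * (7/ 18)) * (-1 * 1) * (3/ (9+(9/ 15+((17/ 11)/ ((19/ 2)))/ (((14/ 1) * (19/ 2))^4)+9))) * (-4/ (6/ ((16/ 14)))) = 5231700055120/ 18245553942741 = 0.29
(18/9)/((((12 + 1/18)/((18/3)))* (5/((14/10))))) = 216/775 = 0.28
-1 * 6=-6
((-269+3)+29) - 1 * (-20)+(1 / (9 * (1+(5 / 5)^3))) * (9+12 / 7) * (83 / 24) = -216661 / 1008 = -214.94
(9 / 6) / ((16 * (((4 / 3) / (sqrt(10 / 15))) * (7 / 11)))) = 33 * sqrt(6) / 896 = 0.09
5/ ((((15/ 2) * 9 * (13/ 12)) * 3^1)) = 8/ 351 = 0.02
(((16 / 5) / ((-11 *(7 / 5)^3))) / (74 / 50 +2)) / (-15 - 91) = 5000 / 17397303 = 0.00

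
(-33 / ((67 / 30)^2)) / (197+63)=-1485 / 58357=-0.03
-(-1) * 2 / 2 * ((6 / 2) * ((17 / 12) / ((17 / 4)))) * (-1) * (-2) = 2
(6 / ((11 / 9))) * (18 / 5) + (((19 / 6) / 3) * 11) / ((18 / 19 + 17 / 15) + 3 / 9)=5104441 / 227040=22.48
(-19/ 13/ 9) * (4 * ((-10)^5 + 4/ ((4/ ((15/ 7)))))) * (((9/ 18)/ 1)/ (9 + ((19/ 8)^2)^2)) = 1676173312/ 2106531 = 795.70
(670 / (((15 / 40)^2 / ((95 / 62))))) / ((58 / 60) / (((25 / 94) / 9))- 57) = -63650000 / 211761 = -300.57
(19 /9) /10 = 19 /90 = 0.21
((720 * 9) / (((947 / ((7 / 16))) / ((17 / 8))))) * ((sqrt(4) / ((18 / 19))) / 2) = 101745 / 15152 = 6.71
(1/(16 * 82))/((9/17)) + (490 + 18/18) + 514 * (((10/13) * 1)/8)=82957325/153504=540.42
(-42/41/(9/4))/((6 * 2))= -14/369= -0.04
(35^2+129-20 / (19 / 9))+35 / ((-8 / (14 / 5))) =101253 / 76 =1332.28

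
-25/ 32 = -0.78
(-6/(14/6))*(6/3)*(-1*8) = 288/7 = 41.14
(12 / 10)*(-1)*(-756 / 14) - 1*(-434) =2494 / 5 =498.80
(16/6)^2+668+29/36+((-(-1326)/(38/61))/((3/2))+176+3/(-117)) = 6731077/2964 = 2270.94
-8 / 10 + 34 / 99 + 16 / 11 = 1.00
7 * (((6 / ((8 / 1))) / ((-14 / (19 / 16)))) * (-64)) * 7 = 199.50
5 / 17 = 0.29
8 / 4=2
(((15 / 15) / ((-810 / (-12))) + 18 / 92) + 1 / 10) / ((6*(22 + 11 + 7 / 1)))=241 / 186300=0.00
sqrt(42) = 6.48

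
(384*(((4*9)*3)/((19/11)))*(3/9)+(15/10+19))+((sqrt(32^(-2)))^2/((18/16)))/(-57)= 526879295/65664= 8023.87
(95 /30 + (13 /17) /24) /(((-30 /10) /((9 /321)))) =-435 /14552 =-0.03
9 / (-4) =-9 / 4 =-2.25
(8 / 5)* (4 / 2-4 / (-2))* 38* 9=10944 / 5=2188.80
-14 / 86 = -7 / 43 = -0.16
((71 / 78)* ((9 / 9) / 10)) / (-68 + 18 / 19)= -1349 / 993720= -0.00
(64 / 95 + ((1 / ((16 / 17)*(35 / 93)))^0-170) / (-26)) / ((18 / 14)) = 9541 / 1710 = 5.58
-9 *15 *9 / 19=-1215 / 19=-63.95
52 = 52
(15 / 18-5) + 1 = -19 / 6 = -3.17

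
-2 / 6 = -1 / 3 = -0.33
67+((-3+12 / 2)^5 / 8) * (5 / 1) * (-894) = -542837 / 4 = -135709.25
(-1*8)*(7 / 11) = -56 / 11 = -5.09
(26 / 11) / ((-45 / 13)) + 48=23422 / 495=47.32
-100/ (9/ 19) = -1900/ 9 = -211.11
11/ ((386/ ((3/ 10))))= 33/ 3860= 0.01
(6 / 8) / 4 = 3 / 16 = 0.19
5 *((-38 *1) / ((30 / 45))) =-285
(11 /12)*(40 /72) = 55 /108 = 0.51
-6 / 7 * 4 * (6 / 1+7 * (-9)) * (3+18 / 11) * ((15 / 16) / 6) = 43605 / 308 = 141.57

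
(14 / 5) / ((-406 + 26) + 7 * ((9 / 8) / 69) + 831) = 2576 / 415025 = 0.01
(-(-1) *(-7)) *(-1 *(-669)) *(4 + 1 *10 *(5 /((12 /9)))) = -388689 /2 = -194344.50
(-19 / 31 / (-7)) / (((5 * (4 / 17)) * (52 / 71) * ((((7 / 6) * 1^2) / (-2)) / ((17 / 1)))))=-1169583 / 394940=-2.96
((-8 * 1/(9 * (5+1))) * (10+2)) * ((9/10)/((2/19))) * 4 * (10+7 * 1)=-5168/5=-1033.60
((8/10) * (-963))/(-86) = 8.96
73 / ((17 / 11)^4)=1068793 / 83521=12.80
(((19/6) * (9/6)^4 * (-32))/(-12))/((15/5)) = 57/4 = 14.25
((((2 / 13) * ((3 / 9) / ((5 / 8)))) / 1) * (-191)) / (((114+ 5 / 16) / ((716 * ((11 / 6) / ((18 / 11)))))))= -1059038464 / 9629685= -109.98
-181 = -181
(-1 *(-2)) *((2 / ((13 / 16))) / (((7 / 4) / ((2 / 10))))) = 256 / 455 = 0.56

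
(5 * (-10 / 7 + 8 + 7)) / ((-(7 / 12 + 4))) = -1140 / 77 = -14.81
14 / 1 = 14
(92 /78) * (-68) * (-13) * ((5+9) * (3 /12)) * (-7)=-76636 /3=-25545.33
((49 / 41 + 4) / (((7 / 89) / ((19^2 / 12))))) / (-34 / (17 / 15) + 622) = 2281159 / 679616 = 3.36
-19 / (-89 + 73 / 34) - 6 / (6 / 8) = -22978 / 2953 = -7.78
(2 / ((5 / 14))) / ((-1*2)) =-14 / 5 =-2.80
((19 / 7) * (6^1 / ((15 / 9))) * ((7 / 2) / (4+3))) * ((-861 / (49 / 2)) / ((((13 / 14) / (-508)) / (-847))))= -5171425776 / 65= -79560396.55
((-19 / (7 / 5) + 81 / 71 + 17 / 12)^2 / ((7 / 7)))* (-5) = -606.53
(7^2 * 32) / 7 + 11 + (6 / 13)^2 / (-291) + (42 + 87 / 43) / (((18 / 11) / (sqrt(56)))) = 6941 * sqrt(14) / 129 + 3852343 / 16393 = 436.32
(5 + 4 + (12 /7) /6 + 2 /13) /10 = 859 /910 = 0.94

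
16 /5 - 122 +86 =-164 /5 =-32.80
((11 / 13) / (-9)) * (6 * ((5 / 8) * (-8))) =2.82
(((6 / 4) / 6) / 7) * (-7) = -1 / 4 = -0.25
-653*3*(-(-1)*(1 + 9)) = -19590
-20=-20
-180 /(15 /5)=-60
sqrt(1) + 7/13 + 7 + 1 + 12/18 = 398/39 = 10.21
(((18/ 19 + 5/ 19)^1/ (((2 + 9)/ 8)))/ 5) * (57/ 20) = 138/ 275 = 0.50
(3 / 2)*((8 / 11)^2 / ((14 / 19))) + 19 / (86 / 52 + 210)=5437154 / 4661041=1.17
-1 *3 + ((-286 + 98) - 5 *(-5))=-166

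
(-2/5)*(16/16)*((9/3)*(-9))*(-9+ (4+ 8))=162/5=32.40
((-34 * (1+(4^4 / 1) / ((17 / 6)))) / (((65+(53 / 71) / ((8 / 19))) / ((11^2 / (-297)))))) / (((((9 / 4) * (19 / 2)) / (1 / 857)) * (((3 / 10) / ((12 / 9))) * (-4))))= -1552503040 / 1350615400767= -0.00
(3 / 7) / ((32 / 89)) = 267 / 224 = 1.19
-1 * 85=-85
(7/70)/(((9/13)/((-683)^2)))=6064357/90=67381.74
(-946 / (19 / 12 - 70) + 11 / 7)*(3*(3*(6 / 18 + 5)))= 4247760 / 5747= 739.13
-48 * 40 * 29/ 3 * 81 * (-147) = 220993920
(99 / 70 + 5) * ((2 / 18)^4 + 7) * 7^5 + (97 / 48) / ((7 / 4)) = 754651.89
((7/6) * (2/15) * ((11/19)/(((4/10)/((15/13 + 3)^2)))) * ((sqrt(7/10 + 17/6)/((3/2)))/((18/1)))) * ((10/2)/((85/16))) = 2464 * sqrt(795)/272935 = 0.25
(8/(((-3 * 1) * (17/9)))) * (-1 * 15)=360/17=21.18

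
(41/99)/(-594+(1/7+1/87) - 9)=-8323/12115389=-0.00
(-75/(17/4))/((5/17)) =-60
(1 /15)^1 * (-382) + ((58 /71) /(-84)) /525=-39869369 /1565550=-25.47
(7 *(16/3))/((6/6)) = 37.33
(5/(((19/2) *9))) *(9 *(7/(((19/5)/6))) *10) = 21000/361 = 58.17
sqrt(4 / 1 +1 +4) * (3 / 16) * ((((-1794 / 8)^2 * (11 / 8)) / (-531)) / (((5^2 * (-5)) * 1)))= 8850699 / 15104000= 0.59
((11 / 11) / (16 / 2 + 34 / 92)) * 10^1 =92 / 77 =1.19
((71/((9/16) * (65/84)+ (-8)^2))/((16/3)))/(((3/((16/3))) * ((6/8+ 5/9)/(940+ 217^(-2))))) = 2413608907008/9126850523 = 264.45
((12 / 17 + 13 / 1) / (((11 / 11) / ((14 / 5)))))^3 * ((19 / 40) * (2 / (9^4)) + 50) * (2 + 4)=113865765421120916 / 6715456875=16955773.46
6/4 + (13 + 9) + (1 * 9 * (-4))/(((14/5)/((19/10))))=-13/14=-0.93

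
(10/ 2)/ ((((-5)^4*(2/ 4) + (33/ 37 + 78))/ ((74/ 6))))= 13690/ 86889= 0.16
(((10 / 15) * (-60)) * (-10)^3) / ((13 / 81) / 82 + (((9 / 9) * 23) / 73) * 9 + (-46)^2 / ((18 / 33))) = 19394640000 / 1882332679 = 10.30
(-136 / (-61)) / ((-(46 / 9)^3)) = -12393 / 742187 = -0.02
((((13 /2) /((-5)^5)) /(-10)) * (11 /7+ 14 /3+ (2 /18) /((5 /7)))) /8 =13091 /78750000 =0.00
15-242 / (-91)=1607 / 91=17.66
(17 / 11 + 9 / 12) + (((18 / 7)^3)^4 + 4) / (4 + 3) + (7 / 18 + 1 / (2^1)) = 458249328685815307 / 38368048121172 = 11943.51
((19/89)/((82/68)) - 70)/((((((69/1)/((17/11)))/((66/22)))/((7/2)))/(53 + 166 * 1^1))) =-3319962912/923197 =-3596.16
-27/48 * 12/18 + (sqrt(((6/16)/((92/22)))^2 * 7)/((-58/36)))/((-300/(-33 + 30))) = -3/8-297 * sqrt(7)/533600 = -0.38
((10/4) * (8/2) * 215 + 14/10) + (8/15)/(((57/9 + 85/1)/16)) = 1473773/685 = 2151.49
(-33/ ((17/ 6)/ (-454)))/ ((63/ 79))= 789052/ 119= 6630.69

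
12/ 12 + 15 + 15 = 31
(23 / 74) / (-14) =-23 / 1036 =-0.02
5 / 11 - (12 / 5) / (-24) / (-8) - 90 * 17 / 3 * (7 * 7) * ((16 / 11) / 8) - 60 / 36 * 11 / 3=-36030499 / 7920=-4549.31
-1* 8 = -8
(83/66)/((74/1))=83/4884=0.02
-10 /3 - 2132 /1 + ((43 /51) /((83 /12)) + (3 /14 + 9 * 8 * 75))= 193490599 /59262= 3265.00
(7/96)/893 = 7/85728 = 0.00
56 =56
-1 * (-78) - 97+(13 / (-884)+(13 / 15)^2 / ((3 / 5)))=-163063 / 9180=-17.76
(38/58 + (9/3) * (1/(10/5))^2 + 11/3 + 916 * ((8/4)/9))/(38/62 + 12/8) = 6752017/68382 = 98.74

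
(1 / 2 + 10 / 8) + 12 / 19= 181 / 76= 2.38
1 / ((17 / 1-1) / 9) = 9 / 16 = 0.56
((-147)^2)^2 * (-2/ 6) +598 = -155649029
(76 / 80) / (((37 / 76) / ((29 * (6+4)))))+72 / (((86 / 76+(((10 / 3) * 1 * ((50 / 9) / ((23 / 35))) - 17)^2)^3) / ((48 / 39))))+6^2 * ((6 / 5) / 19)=22102452658292035518994612308206 / 38901425610697136762366388635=568.17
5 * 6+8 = 38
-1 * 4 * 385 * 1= -1540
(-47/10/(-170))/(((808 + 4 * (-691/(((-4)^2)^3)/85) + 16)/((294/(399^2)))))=24064/388365256635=0.00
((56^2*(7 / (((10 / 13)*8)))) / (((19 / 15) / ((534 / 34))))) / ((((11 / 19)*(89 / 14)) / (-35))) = -78656760 / 187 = -420624.39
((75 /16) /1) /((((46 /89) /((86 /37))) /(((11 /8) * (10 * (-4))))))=-15786375 /13616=-1159.40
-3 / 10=-0.30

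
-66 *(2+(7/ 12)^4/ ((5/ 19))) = -2782769/ 17280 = -161.04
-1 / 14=-0.07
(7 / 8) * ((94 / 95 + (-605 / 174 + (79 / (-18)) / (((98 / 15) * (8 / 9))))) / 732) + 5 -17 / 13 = 519848672507 / 140940334080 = 3.69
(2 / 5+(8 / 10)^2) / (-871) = -2 / 1675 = -0.00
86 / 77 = 1.12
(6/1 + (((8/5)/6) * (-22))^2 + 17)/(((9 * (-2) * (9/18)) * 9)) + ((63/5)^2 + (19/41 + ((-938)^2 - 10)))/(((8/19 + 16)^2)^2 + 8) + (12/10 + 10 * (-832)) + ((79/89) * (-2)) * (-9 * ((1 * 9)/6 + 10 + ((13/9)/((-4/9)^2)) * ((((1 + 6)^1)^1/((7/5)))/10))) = -406644857420323857793/50419384938330768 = -8065.25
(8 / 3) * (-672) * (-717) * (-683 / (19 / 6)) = -5265372672 / 19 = -277124877.47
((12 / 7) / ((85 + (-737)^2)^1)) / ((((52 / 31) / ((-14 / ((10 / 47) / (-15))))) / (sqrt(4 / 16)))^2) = 401218461 / 1468958816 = 0.27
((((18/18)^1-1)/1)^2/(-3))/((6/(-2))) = 0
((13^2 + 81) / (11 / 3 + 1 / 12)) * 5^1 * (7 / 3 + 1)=10000 / 9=1111.11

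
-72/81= -8/9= -0.89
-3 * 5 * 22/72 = -55/12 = -4.58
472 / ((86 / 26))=6136 / 43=142.70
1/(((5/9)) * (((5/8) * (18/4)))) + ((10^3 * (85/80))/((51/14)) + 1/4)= 87767/300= 292.56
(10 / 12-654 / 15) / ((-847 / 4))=2566 / 12705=0.20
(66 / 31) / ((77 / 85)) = 510 / 217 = 2.35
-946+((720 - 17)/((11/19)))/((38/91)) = 43161/22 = 1961.86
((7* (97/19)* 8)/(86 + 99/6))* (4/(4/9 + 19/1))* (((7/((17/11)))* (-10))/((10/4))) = -17208576/1655375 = -10.40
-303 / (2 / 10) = -1515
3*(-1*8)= -24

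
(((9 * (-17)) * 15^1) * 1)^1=-2295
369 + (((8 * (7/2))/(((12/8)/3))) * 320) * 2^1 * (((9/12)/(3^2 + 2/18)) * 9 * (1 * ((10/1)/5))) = 2192409/41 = 53473.39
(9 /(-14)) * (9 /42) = -27 /196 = -0.14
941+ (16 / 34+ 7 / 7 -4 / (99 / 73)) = 1581214 / 1683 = 939.52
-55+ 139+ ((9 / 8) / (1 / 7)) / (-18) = 83.56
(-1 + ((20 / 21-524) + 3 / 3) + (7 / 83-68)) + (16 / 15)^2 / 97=-7493457739 / 12680325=-590.95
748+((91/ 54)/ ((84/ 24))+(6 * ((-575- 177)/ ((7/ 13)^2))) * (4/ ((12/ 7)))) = -6721289/ 189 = -35562.38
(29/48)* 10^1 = 145/24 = 6.04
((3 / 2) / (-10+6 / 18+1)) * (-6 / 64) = 27 / 1664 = 0.02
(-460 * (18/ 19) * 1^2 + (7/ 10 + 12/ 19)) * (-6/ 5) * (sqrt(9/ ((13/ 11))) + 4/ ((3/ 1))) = 330188/ 475 + 742923 * sqrt(143)/ 6175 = 2133.85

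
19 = 19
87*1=87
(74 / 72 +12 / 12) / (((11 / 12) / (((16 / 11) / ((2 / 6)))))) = 1168 / 121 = 9.65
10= 10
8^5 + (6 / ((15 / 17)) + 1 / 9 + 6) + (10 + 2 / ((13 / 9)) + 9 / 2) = 38372251 / 1170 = 32796.80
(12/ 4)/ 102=1/ 34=0.03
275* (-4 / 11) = -100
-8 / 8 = -1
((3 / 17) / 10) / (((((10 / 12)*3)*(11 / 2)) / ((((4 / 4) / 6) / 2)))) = 1 / 9350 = 0.00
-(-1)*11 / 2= 11 / 2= 5.50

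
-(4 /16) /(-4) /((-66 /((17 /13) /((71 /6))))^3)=-4913 /16745693625232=-0.00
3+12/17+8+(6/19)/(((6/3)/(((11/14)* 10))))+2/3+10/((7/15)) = 237688/6783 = 35.04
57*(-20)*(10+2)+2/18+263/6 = -245449/18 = -13636.06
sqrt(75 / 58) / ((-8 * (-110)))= sqrt(174) / 10208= 0.00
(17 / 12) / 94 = 0.02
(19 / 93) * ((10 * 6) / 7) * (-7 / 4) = -95 / 31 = -3.06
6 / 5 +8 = 46 / 5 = 9.20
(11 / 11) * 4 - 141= -137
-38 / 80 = -19 / 40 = -0.48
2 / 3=0.67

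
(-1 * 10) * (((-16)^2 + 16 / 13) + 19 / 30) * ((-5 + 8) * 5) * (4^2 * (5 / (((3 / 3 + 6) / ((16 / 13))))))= -643628800 / 1183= -544064.92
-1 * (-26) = 26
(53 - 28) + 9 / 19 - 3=427 / 19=22.47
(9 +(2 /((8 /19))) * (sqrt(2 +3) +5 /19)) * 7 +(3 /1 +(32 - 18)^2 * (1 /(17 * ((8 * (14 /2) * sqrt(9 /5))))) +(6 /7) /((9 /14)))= 6797 * sqrt(5) /204 +913 /12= 150.59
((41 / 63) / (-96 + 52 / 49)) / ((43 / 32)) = -2296 / 450081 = -0.01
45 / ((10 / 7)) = 63 / 2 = 31.50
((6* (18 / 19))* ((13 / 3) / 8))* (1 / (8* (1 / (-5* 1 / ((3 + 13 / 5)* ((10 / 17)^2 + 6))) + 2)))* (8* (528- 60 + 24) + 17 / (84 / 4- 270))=-276152743425 / 931111264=-296.58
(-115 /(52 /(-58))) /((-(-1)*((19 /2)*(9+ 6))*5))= 667 /3705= 0.18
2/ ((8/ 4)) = 1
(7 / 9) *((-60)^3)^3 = -7838208000000000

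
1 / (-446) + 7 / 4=1559 / 892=1.75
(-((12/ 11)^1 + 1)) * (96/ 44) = -552/ 121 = -4.56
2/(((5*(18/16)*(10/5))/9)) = 8/5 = 1.60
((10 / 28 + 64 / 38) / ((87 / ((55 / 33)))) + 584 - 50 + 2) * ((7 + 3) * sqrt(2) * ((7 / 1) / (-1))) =-62025085 * sqrt(2) / 1653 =-53065.16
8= 8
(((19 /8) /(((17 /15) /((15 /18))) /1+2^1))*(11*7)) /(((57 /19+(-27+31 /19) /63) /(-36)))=-754.38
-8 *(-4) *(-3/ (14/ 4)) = -192/ 7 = -27.43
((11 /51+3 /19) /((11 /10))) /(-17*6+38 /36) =-21720 /6455801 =-0.00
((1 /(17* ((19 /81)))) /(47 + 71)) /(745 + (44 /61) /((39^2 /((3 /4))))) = 2505087 /878170419364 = 0.00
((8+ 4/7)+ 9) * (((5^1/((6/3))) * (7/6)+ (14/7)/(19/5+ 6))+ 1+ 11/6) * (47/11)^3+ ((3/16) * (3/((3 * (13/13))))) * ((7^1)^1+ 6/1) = 59629233759/7304528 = 8163.32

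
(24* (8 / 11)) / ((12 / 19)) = 304 / 11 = 27.64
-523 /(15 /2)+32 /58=-30094 /435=-69.18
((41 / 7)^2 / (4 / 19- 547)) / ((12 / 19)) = -0.10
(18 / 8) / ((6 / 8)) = 3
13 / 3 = 4.33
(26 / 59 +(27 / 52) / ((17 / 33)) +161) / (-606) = -2824223 / 10535512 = -0.27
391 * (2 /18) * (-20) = -7820 /9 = -868.89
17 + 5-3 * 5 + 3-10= 0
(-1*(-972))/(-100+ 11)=-972/89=-10.92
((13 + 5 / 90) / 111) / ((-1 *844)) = -235 / 1686312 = -0.00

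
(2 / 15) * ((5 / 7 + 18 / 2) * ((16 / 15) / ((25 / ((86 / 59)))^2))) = 16093696 / 3426609375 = 0.00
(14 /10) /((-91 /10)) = -2 /13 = -0.15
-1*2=-2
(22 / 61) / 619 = 22 / 37759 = 0.00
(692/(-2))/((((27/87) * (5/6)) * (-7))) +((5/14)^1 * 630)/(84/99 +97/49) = 129972589/480165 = 270.68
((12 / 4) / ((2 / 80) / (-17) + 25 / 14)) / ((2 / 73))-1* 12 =139768 / 2831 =49.37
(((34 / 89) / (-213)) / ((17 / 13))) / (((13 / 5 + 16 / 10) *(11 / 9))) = -130 / 486563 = -0.00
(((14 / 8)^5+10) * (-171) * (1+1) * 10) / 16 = -23125185 / 4096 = -5645.80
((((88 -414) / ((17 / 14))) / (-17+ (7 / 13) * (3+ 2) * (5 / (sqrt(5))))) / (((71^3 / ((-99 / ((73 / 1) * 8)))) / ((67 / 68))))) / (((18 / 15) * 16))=-2131724595 / 4857103643780096 -5739258525 * sqrt(5) / 82570761944261632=-0.00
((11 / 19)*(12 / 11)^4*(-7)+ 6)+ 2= 57160 / 25289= 2.26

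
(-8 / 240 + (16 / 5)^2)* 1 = 1531 / 150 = 10.21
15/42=5/14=0.36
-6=-6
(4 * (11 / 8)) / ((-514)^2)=11 / 528392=0.00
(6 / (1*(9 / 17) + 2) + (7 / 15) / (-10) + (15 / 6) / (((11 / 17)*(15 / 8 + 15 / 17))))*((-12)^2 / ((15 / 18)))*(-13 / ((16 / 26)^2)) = -1045616013 / 47300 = -22106.05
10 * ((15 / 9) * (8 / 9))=400 / 27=14.81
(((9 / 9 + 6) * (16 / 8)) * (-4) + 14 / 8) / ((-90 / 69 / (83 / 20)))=414253 / 2400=172.61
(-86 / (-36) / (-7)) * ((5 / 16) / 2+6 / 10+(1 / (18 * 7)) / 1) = -331229 / 1270080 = -0.26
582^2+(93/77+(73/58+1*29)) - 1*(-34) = 1513033757/4466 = 338789.47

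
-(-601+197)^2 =-163216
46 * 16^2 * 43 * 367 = 185837056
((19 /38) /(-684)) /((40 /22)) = -11 /27360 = -0.00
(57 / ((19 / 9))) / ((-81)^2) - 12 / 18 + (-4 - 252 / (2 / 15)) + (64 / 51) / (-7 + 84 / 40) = -383567539 / 202419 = -1894.92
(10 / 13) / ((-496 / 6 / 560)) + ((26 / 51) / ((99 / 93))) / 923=-250910314 / 48155679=-5.21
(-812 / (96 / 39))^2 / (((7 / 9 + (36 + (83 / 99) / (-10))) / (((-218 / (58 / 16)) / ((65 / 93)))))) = -6179606433 / 24218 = -255165.84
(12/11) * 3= 36/11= 3.27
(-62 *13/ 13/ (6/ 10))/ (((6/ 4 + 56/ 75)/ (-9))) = 413.95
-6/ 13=-0.46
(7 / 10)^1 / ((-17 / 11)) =-77 / 170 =-0.45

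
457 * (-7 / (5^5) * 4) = -12796 / 3125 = -4.09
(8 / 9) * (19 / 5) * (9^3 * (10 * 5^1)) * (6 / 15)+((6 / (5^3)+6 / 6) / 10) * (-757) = 61460833 / 1250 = 49168.67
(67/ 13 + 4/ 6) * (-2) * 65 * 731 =-1659370/ 3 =-553123.33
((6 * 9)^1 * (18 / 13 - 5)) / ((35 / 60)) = -30456 / 91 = -334.68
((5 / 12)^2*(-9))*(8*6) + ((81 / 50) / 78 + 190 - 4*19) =50727 / 1300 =39.02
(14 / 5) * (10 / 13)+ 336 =4396 / 13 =338.15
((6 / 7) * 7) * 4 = 24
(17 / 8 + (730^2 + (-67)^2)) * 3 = 12897387 / 8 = 1612173.38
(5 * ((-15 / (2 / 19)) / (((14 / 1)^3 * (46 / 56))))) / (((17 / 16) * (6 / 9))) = -8550 / 19159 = -0.45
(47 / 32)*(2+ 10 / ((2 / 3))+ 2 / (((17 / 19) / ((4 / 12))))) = 42535 / 1632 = 26.06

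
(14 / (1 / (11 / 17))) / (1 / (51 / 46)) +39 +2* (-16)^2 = 12904 / 23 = 561.04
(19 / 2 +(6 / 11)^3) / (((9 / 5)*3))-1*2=-15143 / 71874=-0.21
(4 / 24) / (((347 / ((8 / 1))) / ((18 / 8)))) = 3 / 347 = 0.01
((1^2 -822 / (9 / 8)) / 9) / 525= -2189 / 14175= -0.15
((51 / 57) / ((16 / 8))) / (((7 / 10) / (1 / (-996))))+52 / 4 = 1721999 / 132468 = 13.00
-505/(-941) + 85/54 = 107255/50814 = 2.11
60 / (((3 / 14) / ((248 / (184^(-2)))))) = 2350960640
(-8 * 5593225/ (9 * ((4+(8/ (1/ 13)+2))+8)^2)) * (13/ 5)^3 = -983065226/ 156645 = -6275.75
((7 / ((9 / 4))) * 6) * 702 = 13104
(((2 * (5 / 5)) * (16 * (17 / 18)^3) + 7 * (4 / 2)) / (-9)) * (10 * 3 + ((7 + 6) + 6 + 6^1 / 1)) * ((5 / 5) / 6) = -821095 / 19683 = -41.72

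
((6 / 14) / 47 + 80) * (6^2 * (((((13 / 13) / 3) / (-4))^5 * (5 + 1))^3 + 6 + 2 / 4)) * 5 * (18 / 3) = 61021613145854967265 / 108644335091712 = 561664.01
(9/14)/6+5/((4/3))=3.86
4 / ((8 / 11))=11 / 2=5.50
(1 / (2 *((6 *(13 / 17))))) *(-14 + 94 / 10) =-391 / 780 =-0.50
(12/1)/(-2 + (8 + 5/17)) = 204/107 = 1.91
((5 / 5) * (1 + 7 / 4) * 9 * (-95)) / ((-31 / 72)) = 169290 / 31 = 5460.97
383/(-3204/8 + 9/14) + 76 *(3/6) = 103681/2799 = 37.04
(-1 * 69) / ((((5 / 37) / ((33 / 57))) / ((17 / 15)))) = -159137 / 475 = -335.03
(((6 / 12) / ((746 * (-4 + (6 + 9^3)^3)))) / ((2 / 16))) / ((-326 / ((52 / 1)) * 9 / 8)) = -416 / 217270597422861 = -0.00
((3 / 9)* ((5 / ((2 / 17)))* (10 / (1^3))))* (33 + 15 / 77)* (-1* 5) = -1810500 / 77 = -23512.99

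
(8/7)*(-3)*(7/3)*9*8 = -576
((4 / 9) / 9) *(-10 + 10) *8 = 0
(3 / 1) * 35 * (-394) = -41370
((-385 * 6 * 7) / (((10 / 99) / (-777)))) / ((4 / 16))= 497537964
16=16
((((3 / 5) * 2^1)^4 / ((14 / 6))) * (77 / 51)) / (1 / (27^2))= 10392624 / 10625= 978.13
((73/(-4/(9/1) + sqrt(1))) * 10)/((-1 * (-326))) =657/163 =4.03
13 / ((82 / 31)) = 403 / 82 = 4.91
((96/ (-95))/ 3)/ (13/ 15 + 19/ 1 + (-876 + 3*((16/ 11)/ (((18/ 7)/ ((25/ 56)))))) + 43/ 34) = 35904/ 91039697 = 0.00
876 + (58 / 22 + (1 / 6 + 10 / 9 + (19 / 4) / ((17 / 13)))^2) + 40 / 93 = 115353172205 / 127719504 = 903.18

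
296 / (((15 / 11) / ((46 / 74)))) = 134.93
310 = 310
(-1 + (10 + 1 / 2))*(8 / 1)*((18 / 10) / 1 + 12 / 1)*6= 31464 / 5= 6292.80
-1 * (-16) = 16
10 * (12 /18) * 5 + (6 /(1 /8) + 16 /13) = 3220 /39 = 82.56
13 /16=0.81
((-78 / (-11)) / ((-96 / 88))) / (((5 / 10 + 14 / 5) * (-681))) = 65 / 22473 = 0.00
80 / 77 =1.04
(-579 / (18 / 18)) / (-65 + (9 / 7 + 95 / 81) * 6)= 109431 / 9497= 11.52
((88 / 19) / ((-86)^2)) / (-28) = -11 / 491834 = -0.00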